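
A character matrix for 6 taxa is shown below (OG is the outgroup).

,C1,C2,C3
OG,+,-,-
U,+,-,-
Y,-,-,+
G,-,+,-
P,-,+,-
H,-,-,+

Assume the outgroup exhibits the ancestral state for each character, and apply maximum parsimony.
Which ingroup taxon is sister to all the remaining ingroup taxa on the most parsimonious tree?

U

Character polarity is set by the outgroup: the derived state is whichever differs from the outgroup's state, so for C1 the derived state is '-', and for the remaining characters it is '+'.
C1 (derived state '-') is shared by G, H, P, and Y — a synapomorphy uniting that clade.
C2 (derived state '+') is shared by G and P — a synapomorphy uniting that clade.
C3 (derived state '+') is shared by H and Y — a synapomorphy uniting that clade.
Most parsimonious ingroup topology: (U,((Y,H),(G,P))).
U is sister to the clade containing all other ingroup taxa, so it is the earliest-diverging (most basal) ingroup lineage.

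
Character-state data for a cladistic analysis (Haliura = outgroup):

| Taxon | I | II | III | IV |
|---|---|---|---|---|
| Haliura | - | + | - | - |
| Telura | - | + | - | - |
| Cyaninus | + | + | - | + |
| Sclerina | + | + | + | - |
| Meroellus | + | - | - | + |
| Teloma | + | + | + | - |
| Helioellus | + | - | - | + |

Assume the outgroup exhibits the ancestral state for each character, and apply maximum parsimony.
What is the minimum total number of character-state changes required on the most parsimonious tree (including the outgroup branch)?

Character polarity is set by the outgroup: the derived state is whichever differs from the outgroup's state, so for II the derived state is '-', and for the remaining characters it is '+'.
I (derived state '+') is shared by Cyaninus, Helioellus, Meroellus, Sclerina, and Teloma — a synapomorphy uniting that clade.
II: derived state '-' in Helioellus and Meroellus only — synapomorphy for {Helioellus, Meroellus}.
III: derived state '+' in Sclerina and Teloma only — synapomorphy for {Sclerina, Teloma}.
IV (derived state '+') is shared by Cyaninus, Helioellus, and Meroellus — a synapomorphy uniting that clade.
Most parsimonious ingroup topology: (Telura,((Cyaninus,(Meroellus,Helioellus)),(Sclerina,Teloma))).
Changes per character on this tree: I: 1; II: 1; III: 1; IV: 1.
Total = 4.

4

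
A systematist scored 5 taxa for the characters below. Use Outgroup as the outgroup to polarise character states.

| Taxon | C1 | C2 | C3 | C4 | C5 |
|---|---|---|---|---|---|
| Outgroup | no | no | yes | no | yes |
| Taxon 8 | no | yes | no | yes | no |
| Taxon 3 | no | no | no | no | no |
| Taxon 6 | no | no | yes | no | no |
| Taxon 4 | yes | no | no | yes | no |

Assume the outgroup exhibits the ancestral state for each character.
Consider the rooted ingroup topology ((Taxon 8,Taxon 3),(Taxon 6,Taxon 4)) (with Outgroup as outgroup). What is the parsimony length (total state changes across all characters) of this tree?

Map each character onto ((Taxon 8,Taxon 3),(Taxon 6,Taxon 4)) (rooted by Outgroup) and count the minimum state changes it requires (Fitch parsimony):
C1: 1; C2: 1; C3: 2; C4: 2; C5: 1.
Total tree length = 7.

7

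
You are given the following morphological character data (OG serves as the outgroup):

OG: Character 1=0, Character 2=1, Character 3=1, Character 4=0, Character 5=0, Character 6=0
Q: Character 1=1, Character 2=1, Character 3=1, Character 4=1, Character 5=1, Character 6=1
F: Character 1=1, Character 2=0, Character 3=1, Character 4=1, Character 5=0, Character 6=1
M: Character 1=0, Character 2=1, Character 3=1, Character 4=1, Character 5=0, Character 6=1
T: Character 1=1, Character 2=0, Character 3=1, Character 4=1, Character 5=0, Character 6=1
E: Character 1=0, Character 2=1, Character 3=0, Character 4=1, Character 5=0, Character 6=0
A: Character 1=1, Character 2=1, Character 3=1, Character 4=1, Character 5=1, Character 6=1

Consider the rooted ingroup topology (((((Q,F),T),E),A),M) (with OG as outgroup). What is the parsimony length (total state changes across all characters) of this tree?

10

Map each character onto (((((Q,F),T),E),A),M) (rooted by OG) and count the minimum state changes it requires (Fitch parsimony):
Character 1: 2; Character 2: 2; Character 3: 1; Character 4: 1; Character 5: 2; Character 6: 2.
Total tree length = 10.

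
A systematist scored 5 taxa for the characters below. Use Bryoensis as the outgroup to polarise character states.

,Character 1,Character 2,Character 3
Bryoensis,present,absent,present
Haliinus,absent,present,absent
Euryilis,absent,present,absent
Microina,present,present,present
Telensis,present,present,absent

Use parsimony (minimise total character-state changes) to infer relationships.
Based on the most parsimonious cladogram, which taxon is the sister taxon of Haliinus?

Euryilis

Character polarity is set by the outgroup: the derived state is whichever differs from the outgroup's state, so for Character 1, Character 3 the derived state is 'absent', and for the remaining characters it is 'present'.
Character 1: derived state 'absent' in Euryilis and Haliinus only — synapomorphy for {Euryilis, Haliinus}.
All ingroup taxa share the derived state 'present' for Character 2; it defines the ingroup but does not resolve relationships within it.
Character 3: derived state 'absent' in Euryilis, Haliinus, and Telensis only — synapomorphy for {Euryilis, Haliinus, Telensis}.
Most parsimonious ingroup topology: (((Haliinus,Euryilis),Telensis),Microina).
Haliinus and Euryilis form a cherry on this tree, so they are sister taxa.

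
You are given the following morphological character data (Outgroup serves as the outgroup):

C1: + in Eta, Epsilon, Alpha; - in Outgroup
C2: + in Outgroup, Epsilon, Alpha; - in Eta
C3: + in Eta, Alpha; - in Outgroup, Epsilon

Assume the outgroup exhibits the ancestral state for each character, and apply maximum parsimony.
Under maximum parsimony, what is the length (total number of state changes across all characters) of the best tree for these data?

Character polarity is set by the outgroup: the derived state is whichever differs from the outgroup's state, so for C2 the derived state is '-', and for the remaining characters it is '+'.
C1 (derived state '+') is shared by all ingroup taxa — unites the whole ingroup.
C2 (derived state '-') is unique to Eta (autapomorphy; uninformative for grouping).
C3 (derived state '+') is shared by Alpha and Eta — a synapomorphy uniting that clade.
Most parsimonious ingroup topology: ((Eta,Alpha),Epsilon).
Changes per character on this tree: C1: 1; C2: 1; C3: 1.
Total = 3.

3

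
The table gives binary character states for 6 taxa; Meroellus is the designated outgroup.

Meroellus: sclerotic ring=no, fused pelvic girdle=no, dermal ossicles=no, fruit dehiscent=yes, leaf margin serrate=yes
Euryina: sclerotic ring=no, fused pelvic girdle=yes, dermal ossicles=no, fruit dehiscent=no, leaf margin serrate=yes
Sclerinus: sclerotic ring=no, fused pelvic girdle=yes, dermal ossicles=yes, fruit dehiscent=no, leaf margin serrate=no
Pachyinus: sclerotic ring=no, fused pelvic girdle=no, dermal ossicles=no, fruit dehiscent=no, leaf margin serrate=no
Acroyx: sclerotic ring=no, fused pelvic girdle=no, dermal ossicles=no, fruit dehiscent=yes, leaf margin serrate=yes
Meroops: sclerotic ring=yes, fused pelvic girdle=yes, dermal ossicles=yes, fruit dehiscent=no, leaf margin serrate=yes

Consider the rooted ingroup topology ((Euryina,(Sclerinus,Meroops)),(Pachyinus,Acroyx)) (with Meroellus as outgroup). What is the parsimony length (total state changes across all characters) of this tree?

Map each character onto ((Euryina,(Sclerinus,Meroops)),(Pachyinus,Acroyx)) (rooted by Meroellus) and count the minimum state changes it requires (Fitch parsimony):
sclerotic ring: 1; fused pelvic girdle: 1; dermal ossicles: 1; fruit dehiscent: 2; leaf margin serrate: 2.
Total tree length = 7.

7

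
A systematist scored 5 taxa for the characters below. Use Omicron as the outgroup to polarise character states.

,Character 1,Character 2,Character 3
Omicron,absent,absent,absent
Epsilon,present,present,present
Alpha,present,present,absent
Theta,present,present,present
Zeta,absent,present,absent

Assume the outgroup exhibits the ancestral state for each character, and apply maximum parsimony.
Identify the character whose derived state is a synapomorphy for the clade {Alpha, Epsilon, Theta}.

Character 1

The outgroup has state 'absent' for every character, so 'present' is the derived state throughout.
Only Alpha, Epsilon, and Theta show the derived state 'present' for Character 1, supporting them as a clade.
Character 2 (derived state 'present') is shared by all ingroup taxa — unites the whole ingroup.
Character 3: derived state 'present' in Epsilon and Theta only — synapomorphy for {Epsilon, Theta}.
Most parsimonious ingroup topology: (((Epsilon,Theta),Alpha),Zeta).
The clade {Alpha, Epsilon, Theta} is supported by Character 1: its derived state 'present' occurs in exactly those taxa and in no other taxon (including the outgroup).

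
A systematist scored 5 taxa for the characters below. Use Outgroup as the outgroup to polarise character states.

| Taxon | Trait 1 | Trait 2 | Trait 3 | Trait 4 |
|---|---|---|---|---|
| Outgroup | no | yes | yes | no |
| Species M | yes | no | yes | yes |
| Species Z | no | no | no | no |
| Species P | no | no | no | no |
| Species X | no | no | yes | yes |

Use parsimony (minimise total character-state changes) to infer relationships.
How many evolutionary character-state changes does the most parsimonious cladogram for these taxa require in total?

Character polarity is set by the outgroup: the derived state is whichever differs from the outgroup's state, so for Trait 2, Trait 3 the derived state is 'no', and for the remaining characters it is 'yes'.
Trait 1 (derived state 'yes') is unique to Species M (autapomorphy; uninformative for grouping).
All ingroup taxa share the derived state 'no' for Trait 2; it defines the ingroup but does not resolve relationships within it.
Only Species P and Species Z show the derived state 'no' for Trait 3, supporting them as a clade.
Trait 4: derived state 'yes' in Species M and Species X only — synapomorphy for {Species M, Species X}.
Most parsimonious ingroup topology: ((Species M,Species X),(Species Z,Species P)).
Changes per character on this tree: Trait 1: 1; Trait 2: 1; Trait 3: 1; Trait 4: 1.
Total = 4.

4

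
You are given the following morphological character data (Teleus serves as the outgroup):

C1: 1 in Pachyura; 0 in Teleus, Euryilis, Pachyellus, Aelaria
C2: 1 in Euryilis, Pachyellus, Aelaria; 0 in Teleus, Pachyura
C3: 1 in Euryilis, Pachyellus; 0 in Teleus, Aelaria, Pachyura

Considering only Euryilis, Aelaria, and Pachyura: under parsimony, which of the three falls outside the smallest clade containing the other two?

Pachyura

The outgroup has state '0' for every character, so '1' is the derived state throughout.
C1 (derived state '1') is unique to Pachyura (autapomorphy; uninformative for grouping).
C2 (derived state '1') is shared by Aelaria, Euryilis, and Pachyellus — a synapomorphy uniting that clade.
C3 (derived state '1') is shared by Euryilis and Pachyellus — a synapomorphy uniting that clade.
Most parsimonious ingroup topology: (((Euryilis,Pachyellus),Aelaria),Pachyura).
Aelaria and Euryilis share a more recent common ancestor with each other than either does with Pachyura, so Pachyura is the least closely related of the three.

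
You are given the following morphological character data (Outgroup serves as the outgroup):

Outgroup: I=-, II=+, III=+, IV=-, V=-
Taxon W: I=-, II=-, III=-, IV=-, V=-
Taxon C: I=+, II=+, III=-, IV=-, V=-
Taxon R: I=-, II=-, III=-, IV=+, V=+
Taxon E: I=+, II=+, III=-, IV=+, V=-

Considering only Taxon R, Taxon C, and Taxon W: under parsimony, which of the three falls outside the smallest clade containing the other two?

Taxon C

Character polarity is set by the outgroup: the derived state is whichever differs from the outgroup's state, so for II, III the derived state is '-', and for the remaining characters it is '+'.
Only Taxon C and Taxon E show the derived state '+' for I, supporting them as a clade.
II: derived state '-' in Taxon R and Taxon W only — synapomorphy for {Taxon R, Taxon W}.
III (derived state '-') is shared by all ingroup taxa — unites the whole ingroup.
IV groups Taxon E and Taxon R, which is incompatible with the clades supported by the remaining characters; treating it as convergent (homoplasy) costs fewer steps than any alternative tree.
V: derived state '+' in Taxon R only — an autapomorphy, so it tells us nothing about relationships among taxa.
Most parsimonious ingroup topology: ((Taxon W,Taxon R),(Taxon C,Taxon E)).
Taxon R and Taxon W share a more recent common ancestor with each other than either does with Taxon C, so Taxon C is the least closely related of the three.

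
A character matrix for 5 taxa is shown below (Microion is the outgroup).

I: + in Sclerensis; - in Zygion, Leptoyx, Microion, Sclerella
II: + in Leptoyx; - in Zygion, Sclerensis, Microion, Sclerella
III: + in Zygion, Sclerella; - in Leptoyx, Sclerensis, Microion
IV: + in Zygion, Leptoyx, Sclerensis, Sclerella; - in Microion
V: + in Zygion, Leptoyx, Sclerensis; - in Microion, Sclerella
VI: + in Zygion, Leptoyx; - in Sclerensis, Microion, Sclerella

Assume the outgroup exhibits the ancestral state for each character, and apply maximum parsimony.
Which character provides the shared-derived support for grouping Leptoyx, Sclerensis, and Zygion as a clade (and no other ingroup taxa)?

V

The outgroup has state '-' for every character, so '+' is the derived state throughout.
I: derived state '+' in Sclerensis only — an autapomorphy, so it tells us nothing about relationships among taxa.
II: derived state '+' in Leptoyx only — an autapomorphy, so it tells us nothing about relationships among taxa.
III groups Sclerella and Zygion, which is incompatible with the clades supported by the remaining characters; treating it as convergent (homoplasy) costs fewer steps than any alternative tree.
IV (derived state '+') is shared by all ingroup taxa — unites the whole ingroup.
V (derived state '+') is shared by Leptoyx, Sclerensis, and Zygion — a synapomorphy uniting that clade.
VI: derived state '+' in Leptoyx and Zygion only — synapomorphy for {Leptoyx, Zygion}.
Most parsimonious ingroup topology: (Sclerella,((Leptoyx,Zygion),Sclerensis)).
The clade {Leptoyx, Sclerensis, Zygion} is supported by V: its derived state '+' occurs in exactly those taxa and in no other taxon (including the outgroup).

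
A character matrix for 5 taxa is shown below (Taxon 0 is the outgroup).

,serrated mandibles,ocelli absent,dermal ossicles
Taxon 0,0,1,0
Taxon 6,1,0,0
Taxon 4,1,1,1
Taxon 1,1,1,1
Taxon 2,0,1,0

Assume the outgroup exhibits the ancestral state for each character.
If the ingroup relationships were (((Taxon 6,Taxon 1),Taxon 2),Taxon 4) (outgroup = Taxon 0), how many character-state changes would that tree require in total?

Map each character onto (((Taxon 6,Taxon 1),Taxon 2),Taxon 4) (rooted by Taxon 0) and count the minimum state changes it requires (Fitch parsimony):
serrated mandibles: 2; ocelli absent: 1; dermal ossicles: 2.
Total tree length = 5.

5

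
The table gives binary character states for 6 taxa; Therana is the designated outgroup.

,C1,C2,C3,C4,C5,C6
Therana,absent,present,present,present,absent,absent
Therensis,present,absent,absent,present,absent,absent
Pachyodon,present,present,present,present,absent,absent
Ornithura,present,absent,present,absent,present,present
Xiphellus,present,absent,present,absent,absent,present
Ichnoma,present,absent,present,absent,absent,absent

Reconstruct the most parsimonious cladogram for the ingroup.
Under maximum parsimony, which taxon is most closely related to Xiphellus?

Character polarity is set by the outgroup: the derived state is whichever differs from the outgroup's state, so for C2, C3, C4 the derived state is 'absent', and for the remaining characters it is 'present'.
All ingroup taxa share the derived state 'present' for C1; it defines the ingroup but does not resolve relationships within it.
C2: derived state 'absent' in Ichnoma, Ornithura, Therensis, and Xiphellus only — synapomorphy for {Ichnoma, Ornithura, Therensis, Xiphellus}.
C3 (derived state 'absent') is unique to Therensis (autapomorphy; uninformative for grouping).
C4 (derived state 'absent') is shared by Ichnoma, Ornithura, and Xiphellus — a synapomorphy uniting that clade.
C5: derived state 'present' in Ornithura only — an autapomorphy, so it tells us nothing about relationships among taxa.
C6 (derived state 'present') is shared by Ornithura and Xiphellus — a synapomorphy uniting that clade.
Most parsimonious ingroup topology: ((Therensis,((Ornithura,Xiphellus),Ichnoma)),Pachyodon).
Xiphellus and Ornithura form a cherry on this tree, so they are sister taxa.

Ornithura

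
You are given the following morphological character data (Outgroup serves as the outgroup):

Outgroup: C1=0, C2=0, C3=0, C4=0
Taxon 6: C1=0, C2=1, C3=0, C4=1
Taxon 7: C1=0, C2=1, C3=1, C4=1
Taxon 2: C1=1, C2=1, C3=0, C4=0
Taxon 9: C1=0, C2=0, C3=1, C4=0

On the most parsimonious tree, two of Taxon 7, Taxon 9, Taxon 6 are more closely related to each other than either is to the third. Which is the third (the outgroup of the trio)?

Taxon 9

The outgroup has state '0' for every character, so '1' is the derived state throughout.
C1: derived state '1' in Taxon 2 only — an autapomorphy, so it tells us nothing about relationships among taxa.
Only Taxon 2, Taxon 6, and Taxon 7 show the derived state '1' for C2, supporting them as a clade.
C3 (state '1') occurs in Taxon 7 and Taxon 9 but conflicts with the nesting implied by the other characters — most parsimoniously interpreted as homoplasy.
C4: derived state '1' in Taxon 6 and Taxon 7 only — synapomorphy for {Taxon 6, Taxon 7}.
Most parsimonious ingroup topology: (((Taxon 6,Taxon 7),Taxon 2),Taxon 9).
Taxon 6 and Taxon 7 share a more recent common ancestor with each other than either does with Taxon 9, so Taxon 9 is the least closely related of the three.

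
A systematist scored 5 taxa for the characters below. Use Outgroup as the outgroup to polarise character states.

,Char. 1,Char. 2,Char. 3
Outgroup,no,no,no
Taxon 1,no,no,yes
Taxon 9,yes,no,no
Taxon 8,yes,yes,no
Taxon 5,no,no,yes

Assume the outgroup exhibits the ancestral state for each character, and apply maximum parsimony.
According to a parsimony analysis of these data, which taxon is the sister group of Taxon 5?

Taxon 1

The outgroup has state 'no' for every character, so 'yes' is the derived state throughout.
Char. 1 (derived state 'yes') is shared by Taxon 8 and Taxon 9 — a synapomorphy uniting that clade.
Char. 2 (derived state 'yes') is unique to Taxon 8 (autapomorphy; uninformative for grouping).
Char. 3 (derived state 'yes') is shared by Taxon 1 and Taxon 5 — a synapomorphy uniting that clade.
Most parsimonious ingroup topology: ((Taxon 1,Taxon 5),(Taxon 9,Taxon 8)).
Taxon 5 and Taxon 1 form a cherry on this tree, so they are sister taxa.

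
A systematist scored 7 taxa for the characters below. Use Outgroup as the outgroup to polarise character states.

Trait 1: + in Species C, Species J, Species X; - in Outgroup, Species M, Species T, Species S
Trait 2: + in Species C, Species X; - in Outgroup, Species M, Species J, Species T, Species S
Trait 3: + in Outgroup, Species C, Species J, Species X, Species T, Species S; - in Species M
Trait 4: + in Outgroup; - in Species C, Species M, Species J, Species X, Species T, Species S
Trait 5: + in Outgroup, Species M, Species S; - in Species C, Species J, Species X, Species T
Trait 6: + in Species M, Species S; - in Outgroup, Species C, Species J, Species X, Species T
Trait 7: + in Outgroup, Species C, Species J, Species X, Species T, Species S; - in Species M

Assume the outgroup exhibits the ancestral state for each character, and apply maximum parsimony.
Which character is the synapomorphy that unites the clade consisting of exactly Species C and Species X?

Character polarity is set by the outgroup: the derived state is whichever differs from the outgroup's state, so for Trait 3, Trait 4, Trait 5, Trait 7 the derived state is '-', and for the remaining characters it is '+'.
Trait 1 (derived state '+') is shared by Species C, Species J, and Species X — a synapomorphy uniting that clade.
Trait 2: derived state '+' in Species C and Species X only — synapomorphy for {Species C, Species X}.
Trait 3: derived state '-' in Species M only — an autapomorphy, so it tells us nothing about relationships among taxa.
All ingroup taxa share the derived state '-' for Trait 4; it defines the ingroup but does not resolve relationships within it.
Only Species C, Species J, Species T, and Species X show the derived state '-' for Trait 5, supporting them as a clade.
Only Species M and Species S show the derived state '+' for Trait 6, supporting them as a clade.
Trait 7 (derived state '-') is unique to Species M (autapomorphy; uninformative for grouping).
Most parsimonious ingroup topology: ((((Species C,Species X),Species J),Species T),(Species M,Species S)).
The clade {Species C, Species X} is supported by Trait 2: its derived state '+' occurs in exactly those taxa and in no other taxon (including the outgroup).

Trait 2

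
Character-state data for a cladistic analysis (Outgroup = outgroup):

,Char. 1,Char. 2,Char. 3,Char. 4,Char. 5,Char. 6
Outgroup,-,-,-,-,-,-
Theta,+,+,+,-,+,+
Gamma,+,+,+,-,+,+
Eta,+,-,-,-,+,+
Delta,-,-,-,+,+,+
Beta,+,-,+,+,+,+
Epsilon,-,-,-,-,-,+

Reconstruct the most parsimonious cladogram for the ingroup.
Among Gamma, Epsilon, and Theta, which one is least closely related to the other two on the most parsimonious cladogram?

Epsilon

The outgroup has state '-' for every character, so '+' is the derived state throughout.
Char. 1: derived state '+' in Beta, Eta, Gamma, and Theta only — synapomorphy for {Beta, Eta, Gamma, Theta}.
Char. 2: derived state '+' in Gamma and Theta only — synapomorphy for {Gamma, Theta}.
Only Beta, Gamma, and Theta show the derived state '+' for Char. 3, supporting them as a clade.
Char. 4 (state '+') occurs in Beta and Delta but conflicts with the nesting implied by the other characters — most parsimoniously interpreted as homoplasy.
Only Beta, Delta, Eta, Gamma, and Theta show the derived state '+' for Char. 5, supporting them as a clade.
Char. 6 (derived state '+') is shared by all ingroup taxa — unites the whole ingroup.
Most parsimonious ingroup topology: (((((Theta,Gamma),Beta),Eta),Delta),Epsilon).
Theta and Gamma share a more recent common ancestor with each other than either does with Epsilon, so Epsilon is the least closely related of the three.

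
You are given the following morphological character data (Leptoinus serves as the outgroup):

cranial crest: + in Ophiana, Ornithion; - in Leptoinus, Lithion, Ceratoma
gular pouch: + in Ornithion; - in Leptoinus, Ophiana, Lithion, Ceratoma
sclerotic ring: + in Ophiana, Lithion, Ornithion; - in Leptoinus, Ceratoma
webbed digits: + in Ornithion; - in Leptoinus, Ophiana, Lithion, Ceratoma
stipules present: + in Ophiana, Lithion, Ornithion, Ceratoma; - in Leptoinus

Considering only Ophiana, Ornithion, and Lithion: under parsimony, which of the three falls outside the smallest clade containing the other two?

The outgroup has state '-' for every character, so '+' is the derived state throughout.
Only Ophiana and Ornithion show the derived state '+' for cranial crest, supporting them as a clade.
gular pouch: derived state '+' in Ornithion only — an autapomorphy, so it tells us nothing about relationships among taxa.
sclerotic ring: derived state '+' in Lithion, Ophiana, and Ornithion only — synapomorphy for {Lithion, Ophiana, Ornithion}.
webbed digits (derived state '+') is unique to Ornithion (autapomorphy; uninformative for grouping).
All ingroup taxa share the derived state '+' for stipules present; it defines the ingroup but does not resolve relationships within it.
Most parsimonious ingroup topology: (((Ophiana,Ornithion),Lithion),Ceratoma).
Ornithion and Ophiana share a more recent common ancestor with each other than either does with Lithion, so Lithion is the least closely related of the three.

Lithion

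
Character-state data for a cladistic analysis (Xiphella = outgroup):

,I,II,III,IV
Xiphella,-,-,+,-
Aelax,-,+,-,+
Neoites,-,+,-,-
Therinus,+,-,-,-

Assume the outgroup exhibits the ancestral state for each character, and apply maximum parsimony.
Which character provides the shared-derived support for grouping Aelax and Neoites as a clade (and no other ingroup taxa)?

Character polarity is set by the outgroup: the derived state is whichever differs from the outgroup's state, so for III the derived state is '-', and for the remaining characters it is '+'.
I (derived state '+') is unique to Therinus (autapomorphy; uninformative for grouping).
II (derived state '+') is shared by Aelax and Neoites — a synapomorphy uniting that clade.
All ingroup taxa share the derived state '-' for III; it defines the ingroup but does not resolve relationships within it.
IV: derived state '+' in Aelax only — an autapomorphy, so it tells us nothing about relationships among taxa.
Most parsimonious ingroup topology: ((Aelax,Neoites),Therinus).
The clade {Aelax, Neoites} is supported by II: its derived state '+' occurs in exactly those taxa and in no other taxon (including the outgroup).

II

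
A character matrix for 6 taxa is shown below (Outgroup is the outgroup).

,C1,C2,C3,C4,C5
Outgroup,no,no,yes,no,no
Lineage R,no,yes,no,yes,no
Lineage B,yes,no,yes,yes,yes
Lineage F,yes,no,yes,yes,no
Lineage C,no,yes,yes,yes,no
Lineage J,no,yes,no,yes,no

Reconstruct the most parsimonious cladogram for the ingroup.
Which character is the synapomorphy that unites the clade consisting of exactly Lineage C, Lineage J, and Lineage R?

C2

Character polarity is set by the outgroup: the derived state is whichever differs from the outgroup's state, so for C3 the derived state is 'no', and for the remaining characters it is 'yes'.
C1 (derived state 'yes') is shared by Lineage B and Lineage F — a synapomorphy uniting that clade.
Only Lineage C, Lineage J, and Lineage R show the derived state 'yes' for C2, supporting them as a clade.
C3: derived state 'no' in Lineage J and Lineage R only — synapomorphy for {Lineage J, Lineage R}.
C4 (derived state 'yes') is shared by all ingroup taxa — unites the whole ingroup.
C5: derived state 'yes' in Lineage B only — an autapomorphy, so it tells us nothing about relationships among taxa.
Most parsimonious ingroup topology: (((Lineage R,Lineage J),Lineage C),(Lineage B,Lineage F)).
The clade {Lineage C, Lineage J, Lineage R} is supported by C2: its derived state 'yes' occurs in exactly those taxa and in no other taxon (including the outgroup).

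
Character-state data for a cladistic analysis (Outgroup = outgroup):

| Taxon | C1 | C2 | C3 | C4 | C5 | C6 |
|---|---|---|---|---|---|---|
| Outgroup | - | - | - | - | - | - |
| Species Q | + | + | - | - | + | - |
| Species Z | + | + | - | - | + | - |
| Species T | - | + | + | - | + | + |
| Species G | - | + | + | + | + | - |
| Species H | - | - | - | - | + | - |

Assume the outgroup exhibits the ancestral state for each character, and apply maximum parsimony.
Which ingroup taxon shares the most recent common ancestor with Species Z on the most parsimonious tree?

Species Q

The outgroup has state '-' for every character, so '+' is the derived state throughout.
C1: derived state '+' in Species Q and Species Z only — synapomorphy for {Species Q, Species Z}.
C2 (derived state '+') is shared by Species G, Species Q, Species T, and Species Z — a synapomorphy uniting that clade.
C3 (derived state '+') is shared by Species G and Species T — a synapomorphy uniting that clade.
C4 (derived state '+') is unique to Species G (autapomorphy; uninformative for grouping).
C5 (derived state '+') is shared by all ingroup taxa — unites the whole ingroup.
C6 (derived state '+') is unique to Species T (autapomorphy; uninformative for grouping).
Most parsimonious ingroup topology: (((Species Q,Species Z),(Species T,Species G)),Species H).
Species Z and Species Q form a cherry on this tree, so they are sister taxa.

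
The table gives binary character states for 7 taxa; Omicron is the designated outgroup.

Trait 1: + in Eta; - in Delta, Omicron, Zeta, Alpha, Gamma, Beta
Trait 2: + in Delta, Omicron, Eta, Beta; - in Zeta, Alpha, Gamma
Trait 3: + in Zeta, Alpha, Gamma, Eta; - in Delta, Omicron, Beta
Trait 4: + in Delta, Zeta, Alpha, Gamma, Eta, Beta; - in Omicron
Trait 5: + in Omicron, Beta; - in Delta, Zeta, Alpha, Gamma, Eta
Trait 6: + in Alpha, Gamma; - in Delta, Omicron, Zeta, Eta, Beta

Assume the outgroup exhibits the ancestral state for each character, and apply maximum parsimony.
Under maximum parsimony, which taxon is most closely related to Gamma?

Character polarity is set by the outgroup: the derived state is whichever differs from the outgroup's state, so for Trait 2, Trait 5 the derived state is '-', and for the remaining characters it is '+'.
Trait 1: derived state '+' in Eta only — an autapomorphy, so it tells us nothing about relationships among taxa.
Trait 2 (derived state '-') is shared by Alpha, Gamma, and Zeta — a synapomorphy uniting that clade.
Only Alpha, Eta, Gamma, and Zeta show the derived state '+' for Trait 3, supporting them as a clade.
Trait 4 (derived state '+') is shared by all ingroup taxa — unites the whole ingroup.
Only Alpha, Delta, Eta, Gamma, and Zeta show the derived state '-' for Trait 5, supporting them as a clade.
Only Alpha and Gamma show the derived state '+' for Trait 6, supporting them as a clade.
Most parsimonious ingroup topology: (((Eta,((Alpha,Gamma),Zeta)),Delta),Beta).
Gamma and Alpha form a cherry on this tree, so they are sister taxa.

Alpha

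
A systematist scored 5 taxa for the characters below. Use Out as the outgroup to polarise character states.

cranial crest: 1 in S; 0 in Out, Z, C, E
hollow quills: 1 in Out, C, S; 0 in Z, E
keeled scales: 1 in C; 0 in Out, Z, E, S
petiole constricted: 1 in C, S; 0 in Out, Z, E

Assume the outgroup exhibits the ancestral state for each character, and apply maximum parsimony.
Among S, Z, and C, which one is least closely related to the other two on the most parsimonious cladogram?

Character polarity is set by the outgroup: the derived state is whichever differs from the outgroup's state, so for hollow quills the derived state is '0', and for the remaining characters it is '1'.
cranial crest (derived state '1') is unique to S (autapomorphy; uninformative for grouping).
Only E and Z show the derived state '0' for hollow quills, supporting them as a clade.
keeled scales (derived state '1') is unique to C (autapomorphy; uninformative for grouping).
petiole constricted: derived state '1' in C and S only — synapomorphy for {C, S}.
Most parsimonious ingroup topology: ((Z,E),(C,S)).
C and S share a more recent common ancestor with each other than either does with Z, so Z is the least closely related of the three.

Z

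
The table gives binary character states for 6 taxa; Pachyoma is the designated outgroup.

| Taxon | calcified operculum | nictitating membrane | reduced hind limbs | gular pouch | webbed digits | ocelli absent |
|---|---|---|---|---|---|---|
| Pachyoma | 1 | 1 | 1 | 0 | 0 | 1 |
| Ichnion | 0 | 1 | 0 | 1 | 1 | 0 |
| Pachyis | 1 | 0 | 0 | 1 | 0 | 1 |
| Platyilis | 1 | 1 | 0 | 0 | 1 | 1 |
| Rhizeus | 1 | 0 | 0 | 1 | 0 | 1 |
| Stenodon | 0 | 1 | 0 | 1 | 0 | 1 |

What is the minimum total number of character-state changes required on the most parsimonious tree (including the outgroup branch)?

Character polarity is set by the outgroup: the derived state is whichever differs from the outgroup's state, so for calcified operculum, nictitating membrane, reduced hind limbs, ocelli absent the derived state is '0', and for the remaining characters it is '1'.
Only Ichnion and Stenodon show the derived state '0' for calcified operculum, supporting them as a clade.
nictitating membrane: derived state '0' in Pachyis and Rhizeus only — synapomorphy for {Pachyis, Rhizeus}.
All ingroup taxa share the derived state '0' for reduced hind limbs; it defines the ingroup but does not resolve relationships within it.
gular pouch: derived state '1' in Ichnion, Pachyis, Rhizeus, and Stenodon only — synapomorphy for {Ichnion, Pachyis, Rhizeus, Stenodon}.
webbed digits groups Ichnion and Platyilis, which is incompatible with the clades supported by the remaining characters; treating it as convergent (homoplasy) costs fewer steps than any alternative tree.
ocelli absent (derived state '0') is unique to Ichnion (autapomorphy; uninformative for grouping).
Most parsimonious ingroup topology: (((Ichnion,Stenodon),(Pachyis,Rhizeus)),Platyilis).
Changes per character on this tree: calcified operculum: 1; nictitating membrane: 1; reduced hind limbs: 1; gular pouch: 1; webbed digits: 2; ocelli absent: 1.
Total = 7.

7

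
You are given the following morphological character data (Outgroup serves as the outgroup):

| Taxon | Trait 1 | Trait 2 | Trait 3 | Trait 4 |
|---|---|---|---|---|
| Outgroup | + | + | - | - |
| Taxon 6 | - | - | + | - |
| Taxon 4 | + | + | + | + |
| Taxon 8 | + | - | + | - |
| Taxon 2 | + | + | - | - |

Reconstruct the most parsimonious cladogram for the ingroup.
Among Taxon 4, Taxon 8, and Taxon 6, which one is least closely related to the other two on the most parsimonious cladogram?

Taxon 4

Character polarity is set by the outgroup: the derived state is whichever differs from the outgroup's state, so for Trait 1, Trait 2 the derived state is '-', and for the remaining characters it is '+'.
Trait 1 (derived state '-') is unique to Taxon 6 (autapomorphy; uninformative for grouping).
Trait 2: derived state '-' in Taxon 6 and Taxon 8 only — synapomorphy for {Taxon 6, Taxon 8}.
Only Taxon 4, Taxon 6, and Taxon 8 show the derived state '+' for Trait 3, supporting them as a clade.
Trait 4: derived state '+' in Taxon 4 only — an autapomorphy, so it tells us nothing about relationships among taxa.
Most parsimonious ingroup topology: (((Taxon 6,Taxon 8),Taxon 4),Taxon 2).
Taxon 6 and Taxon 8 share a more recent common ancestor with each other than either does with Taxon 4, so Taxon 4 is the least closely related of the three.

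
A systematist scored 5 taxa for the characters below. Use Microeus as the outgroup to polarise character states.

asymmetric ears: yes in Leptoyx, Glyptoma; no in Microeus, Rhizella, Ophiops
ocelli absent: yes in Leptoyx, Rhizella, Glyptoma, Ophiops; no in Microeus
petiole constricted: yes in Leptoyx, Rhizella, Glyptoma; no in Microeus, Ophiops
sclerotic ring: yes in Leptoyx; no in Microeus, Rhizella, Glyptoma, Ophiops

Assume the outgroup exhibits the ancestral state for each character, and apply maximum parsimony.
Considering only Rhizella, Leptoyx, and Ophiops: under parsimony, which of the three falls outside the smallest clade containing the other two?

The outgroup has state 'no' for every character, so 'yes' is the derived state throughout.
Only Glyptoma and Leptoyx show the derived state 'yes' for asymmetric ears, supporting them as a clade.
ocelli absent (derived state 'yes') is shared by all ingroup taxa — unites the whole ingroup.
Only Glyptoma, Leptoyx, and Rhizella show the derived state 'yes' for petiole constricted, supporting them as a clade.
sclerotic ring (derived state 'yes') is unique to Leptoyx (autapomorphy; uninformative for grouping).
Most parsimonious ingroup topology: (((Leptoyx,Glyptoma),Rhizella),Ophiops).
Rhizella and Leptoyx share a more recent common ancestor with each other than either does with Ophiops, so Ophiops is the least closely related of the three.

Ophiops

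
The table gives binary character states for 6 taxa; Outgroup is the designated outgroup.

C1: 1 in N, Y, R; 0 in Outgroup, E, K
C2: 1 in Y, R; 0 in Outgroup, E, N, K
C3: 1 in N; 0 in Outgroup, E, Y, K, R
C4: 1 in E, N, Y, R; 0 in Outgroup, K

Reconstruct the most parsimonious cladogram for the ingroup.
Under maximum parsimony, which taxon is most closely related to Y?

R

The outgroup has state '0' for every character, so '1' is the derived state throughout.
C1: derived state '1' in N, R, and Y only — synapomorphy for {N, R, Y}.
C2 (derived state '1') is shared by R and Y — a synapomorphy uniting that clade.
C3 (derived state '1') is unique to N (autapomorphy; uninformative for grouping).
C4: derived state '1' in E, N, R, and Y only — synapomorphy for {E, N, R, Y}.
Most parsimonious ingroup topology: ((E,(N,(Y,R))),K).
Y and R form a cherry on this tree, so they are sister taxa.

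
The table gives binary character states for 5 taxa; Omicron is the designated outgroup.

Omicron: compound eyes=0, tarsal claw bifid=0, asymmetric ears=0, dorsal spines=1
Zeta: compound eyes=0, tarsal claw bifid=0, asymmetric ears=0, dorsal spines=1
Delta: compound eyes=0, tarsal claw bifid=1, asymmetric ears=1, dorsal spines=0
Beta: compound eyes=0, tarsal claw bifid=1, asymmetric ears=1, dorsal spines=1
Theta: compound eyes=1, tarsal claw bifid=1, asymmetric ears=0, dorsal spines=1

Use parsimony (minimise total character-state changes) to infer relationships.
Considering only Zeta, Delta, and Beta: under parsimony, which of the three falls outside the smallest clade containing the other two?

Character polarity is set by the outgroup: the derived state is whichever differs from the outgroup's state, so for dorsal spines the derived state is '0', and for the remaining characters it is '1'.
compound eyes: derived state '1' in Theta only — an autapomorphy, so it tells us nothing about relationships among taxa.
tarsal claw bifid: derived state '1' in Beta, Delta, and Theta only — synapomorphy for {Beta, Delta, Theta}.
asymmetric ears (derived state '1') is shared by Beta and Delta — a synapomorphy uniting that clade.
dorsal spines (derived state '0') is unique to Delta (autapomorphy; uninformative for grouping).
Most parsimonious ingroup topology: (Zeta,((Delta,Beta),Theta)).
Delta and Beta share a more recent common ancestor with each other than either does with Zeta, so Zeta is the least closely related of the three.

Zeta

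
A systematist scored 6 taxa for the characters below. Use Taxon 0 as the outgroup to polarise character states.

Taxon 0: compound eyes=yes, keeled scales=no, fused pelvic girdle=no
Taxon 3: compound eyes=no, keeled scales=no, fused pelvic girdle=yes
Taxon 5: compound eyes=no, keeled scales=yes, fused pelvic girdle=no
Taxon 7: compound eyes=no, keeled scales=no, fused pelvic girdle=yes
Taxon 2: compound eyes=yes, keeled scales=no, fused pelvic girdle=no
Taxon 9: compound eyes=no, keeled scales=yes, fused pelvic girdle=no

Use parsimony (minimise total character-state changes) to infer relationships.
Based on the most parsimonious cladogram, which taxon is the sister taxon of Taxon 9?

Taxon 5

Character polarity is set by the outgroup: the derived state is whichever differs from the outgroup's state, so for compound eyes the derived state is 'no', and for the remaining characters it is 'yes'.
compound eyes: derived state 'no' in Taxon 3, Taxon 5, Taxon 7, and Taxon 9 only — synapomorphy for {Taxon 3, Taxon 5, Taxon 7, Taxon 9}.
Only Taxon 5 and Taxon 9 show the derived state 'yes' for keeled scales, supporting them as a clade.
Only Taxon 3 and Taxon 7 show the derived state 'yes' for fused pelvic girdle, supporting them as a clade.
Most parsimonious ingroup topology: (((Taxon 3,Taxon 7),(Taxon 5,Taxon 9)),Taxon 2).
Taxon 9 and Taxon 5 form a cherry on this tree, so they are sister taxa.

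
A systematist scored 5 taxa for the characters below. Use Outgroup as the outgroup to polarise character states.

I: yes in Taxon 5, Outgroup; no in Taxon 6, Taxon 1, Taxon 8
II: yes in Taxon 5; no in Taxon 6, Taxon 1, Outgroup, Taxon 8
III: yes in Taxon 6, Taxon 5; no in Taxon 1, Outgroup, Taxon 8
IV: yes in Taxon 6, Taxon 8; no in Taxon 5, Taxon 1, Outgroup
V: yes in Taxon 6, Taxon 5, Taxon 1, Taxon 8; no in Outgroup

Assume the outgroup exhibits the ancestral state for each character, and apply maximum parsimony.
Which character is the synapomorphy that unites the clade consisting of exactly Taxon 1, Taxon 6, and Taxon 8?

I

Character polarity is set by the outgroup: the derived state is whichever differs from the outgroup's state, so for I the derived state is 'no', and for the remaining characters it is 'yes'.
Only Taxon 1, Taxon 6, and Taxon 8 show the derived state 'no' for I, supporting them as a clade.
II: derived state 'yes' in Taxon 5 only — an autapomorphy, so it tells us nothing about relationships among taxa.
III (state 'yes') occurs in Taxon 5 and Taxon 6 but conflicts with the nesting implied by the other characters — most parsimoniously interpreted as homoplasy.
Only Taxon 6 and Taxon 8 show the derived state 'yes' for IV, supporting them as a clade.
V (derived state 'yes') is shared by all ingroup taxa — unites the whole ingroup.
Most parsimonious ingroup topology: (Taxon 5,(Taxon 1,(Taxon 8,Taxon 6))).
The clade {Taxon 1, Taxon 6, Taxon 8} is supported by I: its derived state 'no' occurs in exactly those taxa and in no other taxon (including the outgroup).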